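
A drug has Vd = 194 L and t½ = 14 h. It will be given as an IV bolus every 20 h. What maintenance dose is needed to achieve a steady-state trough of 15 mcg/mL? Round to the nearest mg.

4923 mg

τ/t½ = 20/14 ≈ 1.4286, so f = (1/2)^(20/14) ≈ 0.371499.
Cmin,ss = (D/Vd)·f/(1−f), so D = Cmin,ss·Vd·(1−f)/f.
D = 15 × 194 × (1−f)/f ≈ 15 × 194 × 1.69180 ≈ 4923.14 mg.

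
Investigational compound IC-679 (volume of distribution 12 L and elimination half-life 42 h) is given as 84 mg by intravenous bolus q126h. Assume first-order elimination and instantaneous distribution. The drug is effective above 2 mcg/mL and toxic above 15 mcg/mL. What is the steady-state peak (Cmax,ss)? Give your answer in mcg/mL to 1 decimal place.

τ = 126 h = 3 half-lives, so f = (1/2)^3 = 0.125.
At steady state, R = 1/(1 − 0.125) = 8/7.
Single-dose peak C₀ = D/Vd = 84/12 = 7 mcg/mL.
Steady-state peak Cmax,ss = C₀·R = 7 × 8/7 ≈ 8.000 mcg/mL.
Peak 8.0 mcg/mL vs MTC 15 mcg/mL: below toxic threshold.

8.0 mcg/mL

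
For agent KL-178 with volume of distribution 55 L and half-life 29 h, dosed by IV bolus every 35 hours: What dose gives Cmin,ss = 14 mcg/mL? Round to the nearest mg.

1007 mg

τ/t½ = 35/29 ≈ 1.2069, so f = (1/2)^(35/29) ≈ 0.433199.
Cmin,ss = (D/Vd)·f/(1−f), so D = Cmin,ss·Vd·(1−f)/f.
D = 14 × 55 × (1−f)/f ≈ 14 × 55 × 1.30841 ≈ 1007.48 mg.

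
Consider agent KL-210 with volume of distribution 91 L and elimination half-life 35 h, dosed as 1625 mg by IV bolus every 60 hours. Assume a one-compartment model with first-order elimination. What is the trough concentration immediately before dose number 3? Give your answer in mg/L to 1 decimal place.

f = (1/2)^(τ/t½) = (1/2)^(60/35) ≈ 0.3048.
C₀ = D/Vd = 1625/91 ≈ 17.857 mg/L.
Before the 3rd dose, 2 doses have been given. Superposition: Cmin = C₀·(f + f²).
≈ 17.857 × (0.3048 + 0.0929) ≈ 17.857 × 0.3977 ≈ 7.102 mg/L.

7.1 mg/L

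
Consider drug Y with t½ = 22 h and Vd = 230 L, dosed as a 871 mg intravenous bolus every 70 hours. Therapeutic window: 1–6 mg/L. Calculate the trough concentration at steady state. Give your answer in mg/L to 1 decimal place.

τ/t½ = 70/22 ≈ 3.1818, so fraction remaining f = (1/2)^(70/22) ≈ 0.1102.
Each bolus raises the concentration by D/Vd = 871/230 ≈ 3.787 mg/L.
Steady-state trough Cmin,ss = C₀·f/(1−f) ≈ 3.787 × 0.1102/0.8898 ≈ 0.469 mg/L.
Trough 0.5 mg/L vs MEC 1 mg/L: subtherapeutic.

0.5 mg/L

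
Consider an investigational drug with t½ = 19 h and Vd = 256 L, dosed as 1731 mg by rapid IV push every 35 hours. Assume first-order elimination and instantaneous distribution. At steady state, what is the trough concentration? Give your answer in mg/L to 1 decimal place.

2.6 mg/L

τ/t½ = 35/19 ≈ 1.8421, so fraction remaining f = (1/2)^(35/19) ≈ 0.2789.
Each bolus raises the concentration by D/Vd = 1731/256 ≈ 6.762 mg/L.
Steady-state trough Cmin,ss = C₀·f/(1−f) ≈ 6.762 × 0.2789/0.7211 ≈ 2.615 mg/L.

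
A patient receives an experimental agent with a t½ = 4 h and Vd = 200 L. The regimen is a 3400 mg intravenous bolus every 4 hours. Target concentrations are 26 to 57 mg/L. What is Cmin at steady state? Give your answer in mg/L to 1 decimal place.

The dosing interval is 1 half-life, so f = 2^(−1) = 0.5.
At steady state, R = 1/(1 − 0.5) = 2/1.
Single-dose peak C₀ = D/Vd = 3400/200 = 17 mg/L.
Steady-state peak Cmax,ss = C₀·R = 17 × 2/1 ≈ 34.000 mg/L.
Steady-state trough Cmin,ss = Cmax,ss·f ≈ 34.000 × 0.5 ≈ 17.000 mg/L.
Trough 17.0 mg/L vs MEC 26 mg/L: subtherapeutic.

17.0 mg/L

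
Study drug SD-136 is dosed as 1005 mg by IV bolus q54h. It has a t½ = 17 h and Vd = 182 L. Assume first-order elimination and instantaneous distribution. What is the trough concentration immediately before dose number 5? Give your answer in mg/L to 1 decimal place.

f = (1/2)^(τ/t½) = (1/2)^(54/17) ≈ 0.1106.
C₀ = D/Vd = 1005/182 ≈ 5.522 mg/L.
Before the 5th dose, 4 doses have been given. Superposition: Cmin = C₀·(f + f² + … + f^4).
≈ 5.522 × (0.1106 + 0.0122 + 0.0014 + 0.0001) ≈ 5.522 × 0.1243 ≈ 0.686 mg/L.

0.7 mg/L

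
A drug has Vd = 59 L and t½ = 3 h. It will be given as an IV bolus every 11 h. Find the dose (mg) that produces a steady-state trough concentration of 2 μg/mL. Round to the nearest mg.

1381 mg

τ/t½ = 11/3 ≈ 3.6667, so f = (1/2)^(11/3) ≈ 0.078745.
Cmin,ss = (D/Vd)·f/(1−f), so D = Cmin,ss·Vd·(1−f)/f.
D = 2 × 59 × (1−f)/f ≈ 2 × 59 × 11.69922 ≈ 1380.51 mg.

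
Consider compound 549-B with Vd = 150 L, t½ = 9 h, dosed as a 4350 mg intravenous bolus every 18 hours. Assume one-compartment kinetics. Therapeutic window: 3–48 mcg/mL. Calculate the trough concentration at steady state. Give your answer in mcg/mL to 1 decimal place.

The dosing interval is 2 half-lives, so f = 2^(−2) = 0.25.
At steady state, R = 1/(1 − 0.25) = 4/3.
Single-dose peak C₀ = D/Vd = 4350/150 = 29 mcg/mL.
Steady-state peak Cmax,ss = C₀·R = 29 × 4/3 ≈ 38.667 mcg/mL.
Steady-state trough Cmin,ss = Cmax,ss·f ≈ 38.667 × 0.25 ≈ 9.667 mcg/mL.
Trough 9.7 mcg/mL vs MEC 3 mcg/mL: adequate.

9.7 mcg/mL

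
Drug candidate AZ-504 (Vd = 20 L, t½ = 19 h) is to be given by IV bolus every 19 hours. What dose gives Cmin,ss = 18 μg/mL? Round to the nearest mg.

360 mg

τ/t½ = 19/19 ≈ 1, so f = (1/2)^(19/19) ≈ 0.500000.
Cmin,ss = (D/Vd)·f/(1−f), so D = Cmin,ss·Vd·(1−f)/f.
D = 18 × 20 × (1−f)/f ≈ 18 × 20 × 1.00000 ≈ 360.00 mg.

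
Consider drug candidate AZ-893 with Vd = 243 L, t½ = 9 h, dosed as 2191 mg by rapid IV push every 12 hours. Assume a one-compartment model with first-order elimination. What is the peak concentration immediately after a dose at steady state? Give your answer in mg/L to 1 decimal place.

14.9 mg/L

Over one 12-h interval, 12/9 ≈ 1.3333 half-lives elapse, leaving f ≈ 0.3969 of each dose.
Accumulation ratio R = 1/(1 − f) ≈ 1/0.6031 ≈ 1.6581.
Each bolus raises the concentration by D/Vd = 2191/243 ≈ 9.016 mg/L.
Cmax,ss = C₀/(1 − f) ≈ 9.016/0.6031 ≈ 14.949 mg/L.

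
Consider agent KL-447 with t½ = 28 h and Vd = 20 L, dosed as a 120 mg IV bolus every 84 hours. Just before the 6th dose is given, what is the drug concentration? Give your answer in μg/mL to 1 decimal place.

f = (1/2)^(τ/t½) = (1/2)^(84/28) ≈ 0.1250.
C₀ = D/Vd = 120/20 ≈ 6.000 μg/mL.
Before the 6th dose, 5 doses have been given. Superposition: Cmin = C₀·(f + f² + … + f^5).
≈ 6.000 × (0.1250 + 0.0156 + 0.0020 + 0.0002 + 0.0000) ≈ 6.000 × 0.1428 ≈ 0.857 μg/mL.

0.9 μg/mL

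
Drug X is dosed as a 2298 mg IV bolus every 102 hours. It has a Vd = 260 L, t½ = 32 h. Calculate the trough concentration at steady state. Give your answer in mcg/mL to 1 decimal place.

τ/t½ = 102/32 ≈ 3.1875, so fraction remaining f = (1/2)^(102/32) ≈ 0.1098.
Single-dose peak C₀ = D/Vd = 2298/260 ≈ 8.838 mcg/mL.
Steady-state trough Cmin,ss = C₀·f/(1−f) ≈ 8.838 × 0.1098/0.8902 ≈ 1.090 mcg/mL.

1.1 mcg/mL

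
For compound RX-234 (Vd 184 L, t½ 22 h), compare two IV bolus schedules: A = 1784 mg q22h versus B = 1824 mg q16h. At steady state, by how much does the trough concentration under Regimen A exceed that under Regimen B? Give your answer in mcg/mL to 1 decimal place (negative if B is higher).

-5.4 mcg/mL

Regimen A: f = (1/2)^(22/22) ≈ 0.5000; Cmin,ss = (1784/184)·f/(1−f) ≈ 9.696 mcg/mL.
Regimen B: f = (1/2)^(16/22) ≈ 0.6040; Cmin,ss = (1824/184)·f/(1−f) ≈ 15.120 mcg/mL.
Difference ≈ 9.696 − 15.120 ≈ -5.424 mcg/mL.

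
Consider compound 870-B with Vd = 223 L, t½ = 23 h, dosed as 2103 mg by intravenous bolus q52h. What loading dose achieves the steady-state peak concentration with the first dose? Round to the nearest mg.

f = (1/2)^(52/23) ≈ 0.208646; accumulation ratio R = 1/(1−f) ≈ 1.26366.
Loading dose to hit Cmax,ss on first dose: D_load = D_maint·R ≈ 2103 × 1.26366 ≈ 2657.48 mg.

2657 mg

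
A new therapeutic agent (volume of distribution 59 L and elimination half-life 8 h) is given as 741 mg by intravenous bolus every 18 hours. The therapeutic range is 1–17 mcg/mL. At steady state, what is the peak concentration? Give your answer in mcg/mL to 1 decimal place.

15.9 mcg/mL

Over one 18-h interval, 18/8 ≈ 2.25 half-lives elapse, leaving f ≈ 0.2102 of each dose.
At steady state, accumulation factor R = 1/(1 − e^(−kτ)) ≈ 1.2661.
Single-dose peak C₀ = D/Vd = 741/59 ≈ 12.559 mcg/mL.
Steady-state peak Cmax,ss = C₀·R ≈ 12.559 × 1.2661 ≈ 15.901 mcg/mL.
Peak 15.9 mcg/mL vs MTC 17 mcg/mL: below toxic threshold.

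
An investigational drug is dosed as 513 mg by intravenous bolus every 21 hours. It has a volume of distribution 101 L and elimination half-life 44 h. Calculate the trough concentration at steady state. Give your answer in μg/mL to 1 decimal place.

τ/t½ = 21/44 ≈ 0.47727, so fraction remaining f = (1/2)^(21/44) ≈ 0.7183.
At steady state, accumulation factor R = 1/(1 − e^(−kτ)) ≈ 3.5499.
Each bolus raises the concentration by D/Vd = 513/101 ≈ 5.079 μg/mL.
Cmax,ss = C₀/(1 − f) ≈ 5.079/0.2817 ≈ 18.030 μg/mL.
One interval later, Cmin,ss = Cmax,ss·e^(−kτ) ≈ 18.030 × 0.7183 ≈ 12.951 μg/mL.

13.0 μg/mL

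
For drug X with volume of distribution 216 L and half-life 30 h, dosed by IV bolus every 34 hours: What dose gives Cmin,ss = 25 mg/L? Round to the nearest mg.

6446 mg

τ/t½ = 34/30 ≈ 1.1333, so f = (1/2)^(34/30) ≈ 0.455861.
Cmin,ss = (D/Vd)·f/(1−f), so D = Cmin,ss·Vd·(1−f)/f.
D = 25 × 216 × (1−f)/f ≈ 25 × 216 × 1.19365 ≈ 6445.71 mg.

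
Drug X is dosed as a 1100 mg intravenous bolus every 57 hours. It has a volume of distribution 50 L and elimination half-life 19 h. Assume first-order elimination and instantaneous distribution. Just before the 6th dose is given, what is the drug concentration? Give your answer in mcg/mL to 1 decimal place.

3.1 mcg/mL

f = (1/2)^(τ/t½) = (1/2)^(57/19) ≈ 0.1250.
C₀ = D/Vd = 1100/50 ≈ 22.000 mcg/mL.
Before the 6th dose, 5 doses have been given. Superposition: Cmin = C₀·(f + f² + … + f^5).
≈ 22.000 × (0.1250 + 0.0156 + 0.0020 + 0.0002 + 0.0000) ≈ 22.000 × 0.1428 ≈ 3.142 mcg/mL.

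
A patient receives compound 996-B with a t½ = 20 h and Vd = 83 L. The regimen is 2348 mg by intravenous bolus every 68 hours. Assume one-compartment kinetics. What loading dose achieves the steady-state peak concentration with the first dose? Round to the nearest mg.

f = (1/2)^(68/20) ≈ 0.094732; accumulation ratio R = 1/(1−f) ≈ 1.10465.
Loading dose to hit Cmax,ss on first dose: D_load = D_maint·R ≈ 2348 × 1.10465 ≈ 2593.72 mg.

2594 mg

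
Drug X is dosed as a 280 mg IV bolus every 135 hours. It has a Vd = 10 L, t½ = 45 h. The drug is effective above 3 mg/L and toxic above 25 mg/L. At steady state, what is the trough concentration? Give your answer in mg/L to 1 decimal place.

τ = 135 h = 3 half-lives, so f = (1/2)^3 = 0.125.
Accumulation ratio R = 1/(1 − f) = 1/0.875 = 8/7.
Single-dose peak C₀ = D/Vd = 280/10 = 28 mg/L.
Steady-state peak Cmax,ss = C₀·R = 28 × 8/7 ≈ 32.000 mg/L.
Steady-state trough Cmin,ss = Cmax,ss·f ≈ 32.000 × 0.125 ≈ 4.000 mg/L.
Trough 4.0 mg/L vs MEC 3 mg/L: adequate.

4.0 mg/L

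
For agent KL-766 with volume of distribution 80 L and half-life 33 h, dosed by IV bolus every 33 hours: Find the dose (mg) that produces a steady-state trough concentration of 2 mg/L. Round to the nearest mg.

160 mg

τ/t½ = 33/33 ≈ 1, so f = (1/2)^(33/33) ≈ 0.500000.
Cmin,ss = (D/Vd)·f/(1−f), so D = Cmin,ss·Vd·(1−f)/f.
D = 2 × 80 × (1−f)/f ≈ 2 × 80 × 1.00000 ≈ 160.00 mg.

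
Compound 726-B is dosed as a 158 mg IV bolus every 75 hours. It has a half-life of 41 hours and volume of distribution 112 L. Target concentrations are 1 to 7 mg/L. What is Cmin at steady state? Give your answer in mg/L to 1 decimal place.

0.6 mg/L

Over one 75-h interval, 75/41 ≈ 1.8293 half-lives elapse, leaving f ≈ 0.2814 of each dose.
Each bolus raises the concentration by D/Vd = 158/112 ≈ 1.411 mg/L.
Steady-state trough Cmin,ss = C₀·f/(1−f) ≈ 1.411 × 0.2814/0.7186 ≈ 0.553 mg/L.
Trough 0.6 mg/L vs MEC 1 mg/L: subtherapeutic.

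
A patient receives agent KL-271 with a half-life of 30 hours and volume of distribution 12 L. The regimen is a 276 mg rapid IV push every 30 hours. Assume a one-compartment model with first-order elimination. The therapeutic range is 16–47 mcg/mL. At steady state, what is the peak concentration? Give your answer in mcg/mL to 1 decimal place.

The dosing interval is 1 half-life, so f = 2^(−1) = 0.5.
At steady state, R = 1/(1 − 0.5) = 2/1.
Single-dose peak C₀ = D/Vd = 276/12 = 23 mcg/mL.
Steady-state peak Cmax,ss = C₀·R = 23 × 2/1 ≈ 46.000 mcg/mL.
Peak 46.0 mcg/mL vs MTC 47 mcg/mL: below toxic threshold.

46.0 mcg/mL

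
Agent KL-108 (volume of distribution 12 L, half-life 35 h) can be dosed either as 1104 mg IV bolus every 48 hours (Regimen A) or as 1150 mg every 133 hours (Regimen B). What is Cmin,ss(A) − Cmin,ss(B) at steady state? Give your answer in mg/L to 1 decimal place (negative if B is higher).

Regimen A: f = (1/2)^(48/35) ≈ 0.3865; Cmin,ss = (1104/12)·f/(1−f) ≈ 57.959 mg/L.
Regimen B: f = (1/2)^(133/35) ≈ 0.0718; Cmin,ss = (1150/12)·f/(1−f) ≈ 7.413 mg/L.
Difference ≈ 57.959 − 7.413 ≈ 50.546 mg/L.

50.5 mg/L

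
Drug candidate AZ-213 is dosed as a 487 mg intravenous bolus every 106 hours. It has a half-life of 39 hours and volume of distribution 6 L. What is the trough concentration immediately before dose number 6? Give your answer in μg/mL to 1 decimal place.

14.5 μg/mL

f = (1/2)^(τ/t½) = (1/2)^(106/39) ≈ 0.1520.
C₀ = D/Vd = 487/6 ≈ 81.167 μg/mL.
Before the 6th dose, 5 doses have been given. Superposition: Cmin = C₀·(f + f² + … + f^5).
≈ 81.167 × (0.1520 + 0.0231 + 0.0035 + 0.0005 + 0.0001) ≈ 81.167 × 0.1792 ≈ 14.545 μg/mL.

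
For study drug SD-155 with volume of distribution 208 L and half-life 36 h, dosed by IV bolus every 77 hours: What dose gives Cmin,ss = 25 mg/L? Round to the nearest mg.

17702 mg

τ/t½ = 77/36 ≈ 2.1389, so f = (1/2)^(77/36) ≈ 0.227055.
Cmin,ss = (D/Vd)·f/(1−f), so D = Cmin,ss·Vd·(1−f)/f.
D = 25 × 208 × (1−f)/f ≈ 25 × 208 × 3.40422 ≈ 17701.94 mg.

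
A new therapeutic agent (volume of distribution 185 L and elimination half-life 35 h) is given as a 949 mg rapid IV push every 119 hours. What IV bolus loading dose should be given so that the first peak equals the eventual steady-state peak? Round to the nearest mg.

f = (1/2)^(119/35) ≈ 0.094732; accumulation ratio R = 1/(1−f) ≈ 1.10465.
Loading dose to hit Cmax,ss on first dose: D_load = D_maint·R ≈ 949 × 1.10465 ≈ 1048.31 mg.

1048 mg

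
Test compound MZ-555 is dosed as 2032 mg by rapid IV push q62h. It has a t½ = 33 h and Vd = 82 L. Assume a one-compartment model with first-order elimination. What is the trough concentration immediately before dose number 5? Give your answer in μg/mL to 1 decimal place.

f = (1/2)^(τ/t½) = (1/2)^(62/33) ≈ 0.2719.
C₀ = D/Vd = 2032/82 ≈ 24.780 μg/mL.
Before the 5th dose, 4 doses have been given. Superposition: Cmin = C₀·(f + f² + … + f^4).
≈ 24.780 × (0.2719 + 0.0739 + 0.0201 + 0.0055) ≈ 24.780 × 0.3714 ≈ 9.203 μg/mL.

9.2 μg/mL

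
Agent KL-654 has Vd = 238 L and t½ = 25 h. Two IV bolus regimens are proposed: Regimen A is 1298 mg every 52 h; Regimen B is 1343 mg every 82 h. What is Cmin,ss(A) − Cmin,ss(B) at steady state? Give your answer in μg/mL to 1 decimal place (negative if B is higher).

Regimen A: f = (1/2)^(52/25) ≈ 0.2365; Cmin,ss = (1298/238)·f/(1−f) ≈ 1.689 μg/mL.
Regimen B: f = (1/2)^(82/25) ≈ 0.1029; Cmin,ss = (1343/238)·f/(1−f) ≈ 0.647 μg/mL.
Difference ≈ 1.689 − 0.647 ≈ 1.042 μg/mL.

1.0 μg/mL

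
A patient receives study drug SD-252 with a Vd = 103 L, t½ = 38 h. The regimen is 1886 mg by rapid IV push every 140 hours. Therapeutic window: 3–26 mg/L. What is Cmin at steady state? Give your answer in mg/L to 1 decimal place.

1.5 mg/L

Over one 140-h interval, 140/38 ≈ 3.6842 half-lives elapse, leaving f ≈ 0.0778 of each dose.
Single-dose peak C₀ = D/Vd = 1886/103 ≈ 18.311 mg/L.
Steady-state trough Cmin,ss = C₀·f/(1−f) ≈ 18.311 × 0.0778/0.9222 ≈ 1.545 mg/L.
Trough 1.5 mg/L vs MEC 3 mg/L: subtherapeutic.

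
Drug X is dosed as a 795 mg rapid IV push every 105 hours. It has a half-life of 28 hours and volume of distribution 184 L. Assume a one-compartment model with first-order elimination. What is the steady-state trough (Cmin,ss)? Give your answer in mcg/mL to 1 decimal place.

0.3 mcg/mL

k = ln2/t½ = ln2/28 ≈ 0.024755 h⁻¹; fraction remaining f = e^(−kτ) = e^(−0.024755×105) ≈ 0.0743.
Single-dose peak C₀ = D/Vd = 795/184 ≈ 4.321 mcg/mL.
Steady-state trough Cmin,ss = C₀·f/(1−f) ≈ 4.321 × 0.0743/0.9257 ≈ 0.347 mcg/mL.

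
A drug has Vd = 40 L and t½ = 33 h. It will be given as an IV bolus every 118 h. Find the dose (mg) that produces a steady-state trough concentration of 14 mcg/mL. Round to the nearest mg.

τ/t½ = 118/33 ≈ 3.5758, so f = (1/2)^(118/33) ≈ 0.083867.
Cmin,ss = (D/Vd)·f/(1−f), so D = Cmin,ss·Vd·(1−f)/f.
D = 14 × 40 × (1−f)/f ≈ 14 × 40 × 10.92364 ≈ 6117.24 mg.

6117 mg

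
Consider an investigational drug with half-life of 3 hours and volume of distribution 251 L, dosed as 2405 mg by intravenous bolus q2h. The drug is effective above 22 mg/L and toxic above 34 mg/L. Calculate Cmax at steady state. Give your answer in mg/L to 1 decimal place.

Over one 2-h interval, 2/3 ≈ 0.66667 half-lives elapse, leaving f ≈ 0.6300 of each dose.
At steady state, accumulation factor R = 1/(1 − e^(−kτ)) ≈ 2.7027.
Single-dose peak C₀ = D/Vd = 2405/251 ≈ 9.582 mg/L.
Steady-state peak Cmax,ss = C₀·R ≈ 9.582 × 2.7027 ≈ 25.897 mg/L.
Peak 25.9 mg/L vs MTC 34 mg/L: below toxic threshold.

25.9 mg/L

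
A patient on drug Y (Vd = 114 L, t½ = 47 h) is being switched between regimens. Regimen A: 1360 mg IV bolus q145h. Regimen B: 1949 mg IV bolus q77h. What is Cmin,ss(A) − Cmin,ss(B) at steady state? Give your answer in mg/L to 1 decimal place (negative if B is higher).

-6.5 mg/L

Regimen A: f = (1/2)^(145/47) ≈ 0.1178; Cmin,ss = (1360/114)·f/(1−f) ≈ 1.593 mg/L.
Regimen B: f = (1/2)^(77/47) ≈ 0.3212; Cmin,ss = (1949/114)·f/(1−f) ≈ 8.090 mg/L.
Difference ≈ 1.593 − 8.090 ≈ -6.497 mg/L.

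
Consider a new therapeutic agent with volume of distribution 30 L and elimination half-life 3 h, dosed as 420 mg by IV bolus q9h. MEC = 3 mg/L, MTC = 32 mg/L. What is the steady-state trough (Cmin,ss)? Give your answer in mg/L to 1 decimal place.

2.0 mg/L

The dosing interval is 3 half-lives, so f = 2^(−3) = 0.125.
At steady state, R = 1/(1 − 0.125) = 8/7.
Single-dose peak C₀ = D/Vd = 420/30 = 14 mg/L.
Steady-state peak Cmax,ss = C₀·R = 14 × 8/7 ≈ 16.000 mg/L.
Steady-state trough Cmin,ss = Cmax,ss·f ≈ 16.000 × 0.125 ≈ 2.000 mg/L.
Trough 2.0 mg/L vs MEC 3 mg/L: subtherapeutic.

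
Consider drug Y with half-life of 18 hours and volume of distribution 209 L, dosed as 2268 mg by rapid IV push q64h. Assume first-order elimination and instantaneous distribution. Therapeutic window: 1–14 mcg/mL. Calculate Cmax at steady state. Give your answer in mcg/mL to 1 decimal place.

11.9 mcg/mL

Over one 64-h interval, 64/18 ≈ 3.5556 half-lives elapse, leaving f ≈ 0.0850 of each dose.
Accumulation ratio R = 1/(1 − f) ≈ 1/0.9150 ≈ 1.0929.
Each bolus raises the concentration by D/Vd = 2268/209 ≈ 10.852 mcg/mL.
Steady-state peak Cmax,ss = C₀·R ≈ 10.852 × 1.0929 ≈ 11.860 mcg/mL.
Peak 11.9 mcg/mL vs MTC 14 mcg/mL: below toxic threshold.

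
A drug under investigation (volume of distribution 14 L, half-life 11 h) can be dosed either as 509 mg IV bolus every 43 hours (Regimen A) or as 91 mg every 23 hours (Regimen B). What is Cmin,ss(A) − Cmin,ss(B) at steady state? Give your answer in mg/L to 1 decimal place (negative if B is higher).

Regimen A: f = (1/2)^(43/11) ≈ 0.0666; Cmin,ss = (509/14)·f/(1−f) ≈ 2.594 mg/L.
Regimen B: f = (1/2)^(23/11) ≈ 0.2347; Cmin,ss = (91/14)·f/(1−f) ≈ 1.993 mg/L.
Difference ≈ 2.594 − 1.993 ≈ 0.601 mg/L.

0.6 mg/L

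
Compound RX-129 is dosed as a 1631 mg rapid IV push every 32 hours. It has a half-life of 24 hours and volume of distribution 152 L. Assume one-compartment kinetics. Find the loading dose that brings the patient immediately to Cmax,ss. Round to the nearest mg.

f = (1/2)^(32/24) ≈ 0.396850; accumulation ratio R = 1/(1−f) ≈ 1.65796.
Loading dose to hit Cmax,ss on first dose: D_load = D_maint·R ≈ 1631 × 1.65796 ≈ 2704.13 mg.

2704 mg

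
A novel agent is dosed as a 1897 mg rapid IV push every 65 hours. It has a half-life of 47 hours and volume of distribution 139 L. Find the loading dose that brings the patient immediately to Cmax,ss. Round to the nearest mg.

3077 mg

f = (1/2)^(65/47) ≈ 0.383426; accumulation ratio R = 1/(1−f) ≈ 1.62187.
Loading dose to hit Cmax,ss on first dose: D_load = D_maint·R ≈ 1897 × 1.62187 ≈ 3076.69 mg.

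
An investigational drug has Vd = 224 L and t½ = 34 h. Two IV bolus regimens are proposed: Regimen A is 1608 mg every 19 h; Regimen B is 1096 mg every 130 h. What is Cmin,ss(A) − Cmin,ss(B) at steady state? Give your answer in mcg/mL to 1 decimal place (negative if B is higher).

Regimen A: f = (1/2)^(19/34) ≈ 0.6789; Cmin,ss = (1608/224)·f/(1−f) ≈ 15.178 mcg/mL.
Regimen B: f = (1/2)^(130/34) ≈ 0.0706; Cmin,ss = (1096/224)·f/(1−f) ≈ 0.372 mcg/mL.
Difference ≈ 15.178 − 0.372 ≈ 14.806 mcg/mL.

14.8 mcg/mL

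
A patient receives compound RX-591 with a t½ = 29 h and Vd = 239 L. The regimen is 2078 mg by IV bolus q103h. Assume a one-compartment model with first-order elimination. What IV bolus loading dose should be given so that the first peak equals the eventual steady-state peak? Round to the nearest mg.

f = (1/2)^(103/29) ≈ 0.085276; accumulation ratio R = 1/(1−f) ≈ 1.09323.
Loading dose to hit Cmax,ss on first dose: D_load = D_maint·R ≈ 2078 × 1.09323 ≈ 2271.73 mg.

2272 mg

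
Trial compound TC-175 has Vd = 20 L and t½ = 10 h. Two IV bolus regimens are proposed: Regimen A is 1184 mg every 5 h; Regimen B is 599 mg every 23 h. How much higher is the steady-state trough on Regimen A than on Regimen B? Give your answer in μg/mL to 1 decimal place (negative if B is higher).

Regimen A: f = (1/2)^(5/10) ≈ 0.7071; Cmin,ss = (1184/20)·f/(1−f) ≈ 142.917 μg/mL.
Regimen B: f = (1/2)^(23/10) ≈ 0.2031; Cmin,ss = (599/20)·f/(1−f) ≈ 7.633 μg/mL.
Difference ≈ 142.917 − 7.633 ≈ 135.284 μg/mL.

135.3 μg/mL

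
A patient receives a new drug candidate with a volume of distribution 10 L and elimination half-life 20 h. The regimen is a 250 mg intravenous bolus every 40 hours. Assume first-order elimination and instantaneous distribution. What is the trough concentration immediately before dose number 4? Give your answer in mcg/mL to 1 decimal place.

8.2 mcg/mL

f = (1/2)^(τ/t½) = (1/2)^(40/20) ≈ 0.2500.
C₀ = D/Vd = 250/10 ≈ 25.000 mcg/mL.
Before the 4th dose, 3 doses have been given. Superposition: Cmin = C₀·(f + f² + … + f^3).
≈ 25.000 × (0.2500 + 0.0625 + 0.0156) ≈ 25.000 × 0.3281 ≈ 8.203 mcg/mL.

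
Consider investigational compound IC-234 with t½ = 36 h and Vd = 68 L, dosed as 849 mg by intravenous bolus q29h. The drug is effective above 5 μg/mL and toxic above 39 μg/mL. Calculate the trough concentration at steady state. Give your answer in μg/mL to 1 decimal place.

16.7 μg/mL

τ/t½ = 29/36 ≈ 0.80556, so fraction remaining f = (1/2)^(29/36) ≈ 0.5721.
Accumulation ratio R = 1/(1 − f) ≈ 1/0.4279 ≈ 2.3370.
Single-dose peak C₀ = D/Vd = 849/68 ≈ 12.485 μg/mL.
Cmax,ss = C₀/(1 − f) ≈ 12.485/0.4279 ≈ 29.177 μg/mL.
Steady-state trough Cmin,ss = Cmax,ss·f ≈ 29.177 × 0.5721 ≈ 16.692 μg/mL.
Trough 16.7 μg/mL vs MEC 5 μg/mL: adequate.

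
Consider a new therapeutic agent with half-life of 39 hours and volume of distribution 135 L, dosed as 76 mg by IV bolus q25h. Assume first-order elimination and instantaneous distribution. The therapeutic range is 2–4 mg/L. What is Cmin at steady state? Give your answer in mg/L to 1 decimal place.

1.0 mg/L

Over one 25-h interval, 25/39 ≈ 0.64103 half-lives elapse, leaving f ≈ 0.6413 of each dose.
At steady state, accumulation factor R = 1/(1 − e^(−kτ)) ≈ 2.7878.
Single-dose peak C₀ = D/Vd = 76/135 ≈ 0.563 mg/L.
Steady-state peak Cmax,ss = C₀·R ≈ 0.563 × 2.7878 ≈ 1.570 mg/L.
One interval later, Cmin,ss = Cmax,ss·e^(−kτ) ≈ 1.570 × 0.6413 ≈ 1.007 mg/L.
Trough 1.0 mg/L vs MEC 2 mg/L: subtherapeutic.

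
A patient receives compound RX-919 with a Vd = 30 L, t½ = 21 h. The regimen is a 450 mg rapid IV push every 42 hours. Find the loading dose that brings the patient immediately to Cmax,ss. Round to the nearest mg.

f = (1/2)^(42/21) ≈ 0.250000; accumulation ratio R = 1/(1−f) ≈ 1.33333.
Loading dose to hit Cmax,ss on first dose: D_load = D_maint·R ≈ 450 × 1.33333 ≈ 600.00 mg.

600 mg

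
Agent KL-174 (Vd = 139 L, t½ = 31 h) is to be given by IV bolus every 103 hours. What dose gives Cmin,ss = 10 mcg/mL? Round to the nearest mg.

τ/t½ = 103/31 ≈ 3.3226, so f = (1/2)^(103/31) ≈ 0.099955.
Cmin,ss = (D/Vd)·f/(1−f), so D = Cmin,ss·Vd·(1−f)/f.
D = 10 × 139 × (1−f)/f ≈ 10 × 139 × 9.00450 ≈ 12516.26 mg.

12516 mg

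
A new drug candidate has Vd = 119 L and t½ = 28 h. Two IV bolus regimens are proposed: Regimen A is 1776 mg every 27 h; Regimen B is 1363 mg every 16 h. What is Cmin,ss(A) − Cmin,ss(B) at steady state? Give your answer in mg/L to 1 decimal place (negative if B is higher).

-7.9 mg/L

Regimen A: f = (1/2)^(27/28) ≈ 0.5125; Cmin,ss = (1776/119)·f/(1−f) ≈ 15.690 mg/L.
Regimen B: f = (1/2)^(16/28) ≈ 0.6730; Cmin,ss = (1363/119)·f/(1−f) ≈ 23.573 mg/L.
Difference ≈ 15.690 − 23.573 ≈ -7.883 mg/L.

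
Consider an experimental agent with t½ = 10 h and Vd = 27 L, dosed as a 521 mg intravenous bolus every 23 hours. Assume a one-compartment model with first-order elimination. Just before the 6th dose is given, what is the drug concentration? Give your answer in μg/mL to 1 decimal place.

f = (1/2)^(τ/t½) = (1/2)^(23/10) ≈ 0.2031.
C₀ = D/Vd = 521/27 ≈ 19.296 μg/mL.
Before the 6th dose, 5 doses have been given. Superposition: Cmin = C₀·(f + f² + … + f^5).
≈ 19.296 × (0.2031 + 0.0412 + 0.0084 + 0.0017 + 0.0003) ≈ 19.296 × 0.2547 ≈ 4.915 μg/mL.

4.9 μg/mL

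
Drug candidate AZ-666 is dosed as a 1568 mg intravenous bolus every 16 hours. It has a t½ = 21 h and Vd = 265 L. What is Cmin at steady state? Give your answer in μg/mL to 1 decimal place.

8.5 μg/mL

Over one 16-h interval, 16/21 ≈ 0.7619 half-lives elapse, leaving f ≈ 0.5897 of each dose.
Each bolus raises the concentration by D/Vd = 1568/265 ≈ 5.917 μg/mL.
Steady-state trough Cmin,ss = C₀·f/(1−f) ≈ 5.917 × 0.5897/0.4103 ≈ 8.504 μg/mL.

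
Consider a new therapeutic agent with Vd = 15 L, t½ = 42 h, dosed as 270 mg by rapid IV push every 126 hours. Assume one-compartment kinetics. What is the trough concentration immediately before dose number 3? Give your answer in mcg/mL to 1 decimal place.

2.5 mcg/mL

f = (1/2)^(τ/t½) = (1/2)^(126/42) ≈ 0.1250.
C₀ = D/Vd = 270/15 ≈ 18.000 mcg/mL.
Before the 3rd dose, 2 doses have been given. Superposition: Cmin = C₀·(f + f²).
≈ 18.000 × (0.1250 + 0.0156) ≈ 18.000 × 0.1406 ≈ 2.531 mcg/mL.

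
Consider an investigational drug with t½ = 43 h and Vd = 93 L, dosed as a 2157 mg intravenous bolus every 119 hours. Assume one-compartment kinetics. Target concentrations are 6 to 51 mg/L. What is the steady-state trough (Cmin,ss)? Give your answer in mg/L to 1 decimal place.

τ/t½ = 119/43 ≈ 2.7674, so fraction remaining f = (1/2)^(119/43) ≈ 0.1469.
Each bolus raises the concentration by D/Vd = 2157/93 ≈ 23.194 mg/L.
Steady-state trough Cmin,ss = C₀·f/(1−f) ≈ 23.194 × 0.1469/0.8531 ≈ 3.994 mg/L.
Trough 4.0 mg/L vs MEC 6 mg/L: subtherapeutic.

4.0 mg/L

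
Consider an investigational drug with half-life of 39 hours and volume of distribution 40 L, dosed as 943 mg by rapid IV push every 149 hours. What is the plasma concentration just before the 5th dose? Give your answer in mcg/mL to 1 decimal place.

f = (1/2)^(τ/t½) = (1/2)^(149/39) ≈ 0.0708.
C₀ = D/Vd = 943/40 ≈ 23.575 mcg/mL.
Before the 5th dose, 4 doses have been given. Superposition: Cmin = C₀·(f + f² + … + f^4).
≈ 23.575 × (0.0708 + 0.0050 + 0.0004 + 0.0000) ≈ 23.575 × 0.0762 ≈ 1.796 mcg/mL.

1.8 mcg/mL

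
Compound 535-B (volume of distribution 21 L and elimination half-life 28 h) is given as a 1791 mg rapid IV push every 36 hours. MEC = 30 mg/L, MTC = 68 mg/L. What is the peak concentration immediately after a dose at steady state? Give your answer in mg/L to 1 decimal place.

k = ln2/t½ = ln2/28 ≈ 0.024755 h⁻¹; fraction remaining f = e^(−kτ) = e^(−0.024755×36) ≈ 0.4102.
Accumulation ratio R = 1/(1 − f) ≈ 1/0.5898 ≈ 1.6955.
Single-dose peak C₀ = D/Vd = 1791/21 ≈ 85.286 mg/L.
Cmax,ss = C₀/(1 − f) ≈ 85.286/0.5898 ≈ 144.602 mg/L.
Peak 144.6 mg/L vs MTC 68 mg/L: exceeds toxic threshold.

144.6 mg/L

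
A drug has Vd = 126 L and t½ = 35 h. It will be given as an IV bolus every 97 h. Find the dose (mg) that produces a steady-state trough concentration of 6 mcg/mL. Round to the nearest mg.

τ/t½ = 97/35 ≈ 2.7714, so f = (1/2)^(97/35) ≈ 0.146459.
Cmin,ss = (D/Vd)·f/(1−f), so D = Cmin,ss·Vd·(1−f)/f.
D = 6 × 126 × (1−f)/f ≈ 6 × 126 × 5.82785 ≈ 4405.85 mg.

4406 mg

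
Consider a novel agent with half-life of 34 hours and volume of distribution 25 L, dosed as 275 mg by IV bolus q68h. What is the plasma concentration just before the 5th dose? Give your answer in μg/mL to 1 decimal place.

3.7 μg/mL

f = (1/2)^(τ/t½) = (1/2)^(68/34) ≈ 0.2500.
C₀ = D/Vd = 275/25 ≈ 11.000 μg/mL.
Before the 5th dose, 4 doses have been given. Superposition: Cmin = C₀·(f + f² + … + f^4).
≈ 11.000 × (0.2500 + 0.0625 + 0.0156 + 0.0039) ≈ 11.000 × 0.3320 ≈ 3.652 μg/mL.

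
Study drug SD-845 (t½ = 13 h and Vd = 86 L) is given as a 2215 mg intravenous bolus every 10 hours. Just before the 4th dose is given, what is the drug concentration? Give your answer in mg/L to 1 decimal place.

f = (1/2)^(τ/t½) = (1/2)^(10/13) ≈ 0.5867.
C₀ = D/Vd = 2215/86 ≈ 25.756 mg/L.
Before the 4th dose, 3 doses have been given. Superposition: Cmin = C₀·(f + f² + … + f^3).
≈ 25.756 × (0.5867 + 0.3442 + 0.2020) ≈ 25.756 × 1.1329 ≈ 29.179 mg/L.

29.2 mg/L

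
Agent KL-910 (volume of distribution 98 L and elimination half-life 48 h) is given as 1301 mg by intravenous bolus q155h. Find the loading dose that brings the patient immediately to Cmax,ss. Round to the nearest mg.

1456 mg

f = (1/2)^(155/48) ≈ 0.106641; accumulation ratio R = 1/(1−f) ≈ 1.11937.
Loading dose to hit Cmax,ss on first dose: D_load = D_maint·R ≈ 1301 × 1.11937 ≈ 1456.30 mg.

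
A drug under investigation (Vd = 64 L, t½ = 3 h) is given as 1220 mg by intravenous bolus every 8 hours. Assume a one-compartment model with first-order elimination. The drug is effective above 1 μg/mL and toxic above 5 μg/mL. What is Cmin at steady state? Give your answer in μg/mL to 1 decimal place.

3.6 μg/mL

τ/t½ = 8/3 ≈ 2.6667, so fraction remaining f = (1/2)^(8/3) ≈ 0.1575.
Single-dose peak C₀ = D/Vd = 1220/64 ≈ 19.062 μg/mL.
Steady-state trough Cmin,ss = C₀·f/(1−f) ≈ 19.062 × 0.1575/0.8425 ≈ 3.564 μg/mL.
Trough 3.6 μg/mL vs MEC 1 μg/mL: adequate.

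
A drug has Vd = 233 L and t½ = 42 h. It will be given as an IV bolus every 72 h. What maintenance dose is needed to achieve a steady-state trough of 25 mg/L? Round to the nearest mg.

13289 mg

τ/t½ = 72/42 ≈ 1.7143, so f = (1/2)^(72/42) ≈ 0.304753.
Cmin,ss = (D/Vd)·f/(1−f), so D = Cmin,ss·Vd·(1−f)/f.
D = 25 × 233 × (1−f)/f ≈ 25 × 233 × 2.28135 ≈ 13288.86 mg.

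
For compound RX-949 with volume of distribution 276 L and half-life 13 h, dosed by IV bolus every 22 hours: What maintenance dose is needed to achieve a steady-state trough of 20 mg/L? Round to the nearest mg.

12319 mg

τ/t½ = 22/13 ≈ 1.6923, so f = (1/2)^(22/13) ≈ 0.309432.
Cmin,ss = (D/Vd)·f/(1−f), so D = Cmin,ss·Vd·(1−f)/f.
D = 20 × 276 × (1−f)/f ≈ 20 × 276 × 2.23173 ≈ 12319.15 mg.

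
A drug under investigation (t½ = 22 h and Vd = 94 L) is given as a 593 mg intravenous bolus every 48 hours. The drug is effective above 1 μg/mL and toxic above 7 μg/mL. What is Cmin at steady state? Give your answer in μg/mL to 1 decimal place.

Over one 48-h interval, 48/22 ≈ 2.1818 half-lives elapse, leaving f ≈ 0.2204 of each dose.
Single-dose peak C₀ = D/Vd = 593/94 ≈ 6.309 μg/mL.
Steady-state trough Cmin,ss = C₀·f/(1−f) ≈ 6.309 × 0.2204/0.7796 ≈ 1.784 μg/mL.
Trough 1.8 μg/mL vs MEC 1 μg/mL: adequate.

1.8 μg/mL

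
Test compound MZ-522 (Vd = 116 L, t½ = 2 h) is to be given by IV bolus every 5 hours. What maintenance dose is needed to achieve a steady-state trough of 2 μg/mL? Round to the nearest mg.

1080 mg

τ/t½ = 5/2 ≈ 2.5, so f = (1/2)^(5/2) ≈ 0.176777.
Cmin,ss = (D/Vd)·f/(1−f), so D = Cmin,ss·Vd·(1−f)/f.
D = 2 × 116 × (1−f)/f ≈ 2 × 116 × 4.65684 ≈ 1080.39 mg.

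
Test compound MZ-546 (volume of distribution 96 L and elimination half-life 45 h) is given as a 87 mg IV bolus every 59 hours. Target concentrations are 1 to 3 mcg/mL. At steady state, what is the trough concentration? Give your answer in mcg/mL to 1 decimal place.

0.6 mcg/mL

Over one 59-h interval, 59/45 ≈ 1.3111 half-lives elapse, leaving f ≈ 0.4030 of each dose.
Each bolus raises the concentration by D/Vd = 87/96 ≈ 0.906 mcg/mL.
Steady-state trough Cmin,ss = C₀·f/(1−f) ≈ 0.906 × 0.4030/0.5970 ≈ 0.612 mcg/mL.
Trough 0.6 mcg/mL vs MEC 1 mcg/mL: subtherapeutic.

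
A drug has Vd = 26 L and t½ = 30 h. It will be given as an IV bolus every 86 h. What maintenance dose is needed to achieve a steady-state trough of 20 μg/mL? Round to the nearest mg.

3273 mg

τ/t½ = 86/30 ≈ 2.8667, so f = (1/2)^(86/30) ≈ 0.137103.
Cmin,ss = (D/Vd)·f/(1−f), so D = Cmin,ss·Vd·(1−f)/f.
D = 20 × 26 × (1−f)/f ≈ 20 × 26 × 6.29379 ≈ 3272.77 mg.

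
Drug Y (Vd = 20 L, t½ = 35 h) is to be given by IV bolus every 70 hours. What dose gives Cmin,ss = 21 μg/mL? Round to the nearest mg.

1260 mg

τ/t½ = 70/35 ≈ 2, so f = (1/2)^(70/35) ≈ 0.250000.
Cmin,ss = (D/Vd)·f/(1−f), so D = Cmin,ss·Vd·(1−f)/f.
D = 21 × 20 × (1−f)/f ≈ 21 × 20 × 3.00000 ≈ 1260.00 mg.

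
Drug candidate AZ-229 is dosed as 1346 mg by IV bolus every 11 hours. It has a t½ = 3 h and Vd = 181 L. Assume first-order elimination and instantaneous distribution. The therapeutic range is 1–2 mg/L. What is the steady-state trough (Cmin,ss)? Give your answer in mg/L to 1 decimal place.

0.6 mg/L

k = ln2/t½ = ln2/3 ≈ 0.231049 h⁻¹; fraction remaining f = e^(−kτ) = e^(−0.231049×11) ≈ 0.0787.
Single-dose peak C₀ = D/Vd = 1346/181 ≈ 7.436 mg/L.
Steady-state trough Cmin,ss = C₀·f/(1−f) ≈ 7.436 × 0.0787/0.9213 ≈ 0.635 mg/L.
Trough 0.6 mg/L vs MEC 1 mg/L: subtherapeutic.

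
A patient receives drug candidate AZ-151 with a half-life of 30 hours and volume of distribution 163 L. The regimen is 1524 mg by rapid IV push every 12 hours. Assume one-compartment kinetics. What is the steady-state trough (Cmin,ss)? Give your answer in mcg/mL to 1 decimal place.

29.3 mcg/mL

k = ln2/t½ = ln2/30 ≈ 0.023105 h⁻¹; fraction remaining f = e^(−kτ) = e^(−0.023105×12) ≈ 0.7579.
At steady state, accumulation factor R = 1/(1 − e^(−kτ)) ≈ 4.1305.
Each bolus raises the concentration by D/Vd = 1524/163 ≈ 9.350 mcg/mL.
Steady-state peak Cmax,ss = C₀·R ≈ 9.350 × 4.1305 ≈ 38.620 mcg/mL.
Steady-state trough Cmin,ss = Cmax,ss·f ≈ 38.620 × 0.7579 ≈ 29.270 mcg/mL.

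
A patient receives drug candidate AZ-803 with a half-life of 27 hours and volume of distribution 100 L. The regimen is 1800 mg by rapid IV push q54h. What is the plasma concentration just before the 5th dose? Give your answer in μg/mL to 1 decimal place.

6.0 μg/mL

f = (1/2)^(τ/t½) = (1/2)^(54/27) ≈ 0.2500.
C₀ = D/Vd = 1800/100 ≈ 18.000 μg/mL.
Before the 5th dose, 4 doses have been given. Superposition: Cmin = C₀·(f + f² + … + f^4).
≈ 18.000 × (0.2500 + 0.0625 + 0.0156 + 0.0039) ≈ 18.000 × 0.3320 ≈ 5.976 μg/mL.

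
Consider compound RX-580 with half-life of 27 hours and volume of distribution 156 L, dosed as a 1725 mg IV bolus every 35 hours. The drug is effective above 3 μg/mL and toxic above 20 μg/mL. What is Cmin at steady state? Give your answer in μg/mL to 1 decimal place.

k = ln2/t½ = ln2/27 ≈ 0.025672 h⁻¹; fraction remaining f = e^(−kτ) = e^(−0.025672×35) ≈ 0.4072.
Accumulation ratio R = 1/(1 − f) ≈ 1/0.5928 ≈ 1.6869.
Single-dose peak C₀ = D/Vd = 1725/156 ≈ 11.058 μg/mL.
Steady-state peak Cmax,ss = C₀·R ≈ 11.058 × 1.6869 ≈ 18.654 μg/mL.
One interval later, Cmin,ss = Cmax,ss·e^(−kτ) ≈ 18.654 × 0.4072 ≈ 7.596 μg/mL.
Trough 7.6 μg/mL vs MEC 3 μg/mL: adequate.

7.6 μg/mL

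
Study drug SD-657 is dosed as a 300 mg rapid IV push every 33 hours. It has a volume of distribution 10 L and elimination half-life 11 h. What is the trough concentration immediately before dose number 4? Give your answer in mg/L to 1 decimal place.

4.3 mg/L

f = (1/2)^(τ/t½) = (1/2)^(33/11) ≈ 0.1250.
C₀ = D/Vd = 300/10 ≈ 30.000 mg/L.
Before the 4th dose, 3 doses have been given. Superposition: Cmin = C₀·(f + f² + … + f^3).
≈ 30.000 × (0.1250 + 0.0156 + 0.0020) ≈ 30.000 × 0.1426 ≈ 4.278 mg/L.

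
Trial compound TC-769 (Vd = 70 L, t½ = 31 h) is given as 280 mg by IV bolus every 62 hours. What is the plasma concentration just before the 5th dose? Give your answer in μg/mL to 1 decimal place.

f = (1/2)^(τ/t½) = (1/2)^(62/31) ≈ 0.2500.
C₀ = D/Vd = 280/70 ≈ 4.000 μg/mL.
Before the 5th dose, 4 doses have been given. Superposition: Cmin = C₀·(f + f² + … + f^4).
≈ 4.000 × (0.2500 + 0.0625 + 0.0156 + 0.0039) ≈ 4.000 × 0.3320 ≈ 1.328 μg/mL.

1.3 μg/mL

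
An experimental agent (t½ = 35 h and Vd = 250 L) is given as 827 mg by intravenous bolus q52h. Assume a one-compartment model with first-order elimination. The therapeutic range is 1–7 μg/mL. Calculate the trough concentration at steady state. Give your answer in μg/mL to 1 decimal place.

1.8 μg/mL

k = ln2/t½ = ln2/35 ≈ 0.019804 h⁻¹; fraction remaining f = e^(−kτ) = e^(−0.019804×52) ≈ 0.3571.
Single-dose peak C₀ = D/Vd = 827/250 ≈ 3.308 μg/mL.
Steady-state trough Cmin,ss = C₀·f/(1−f) ≈ 3.308 × 0.3571/0.6429 ≈ 1.837 μg/mL.
Trough 1.8 μg/mL vs MEC 1 μg/mL: adequate.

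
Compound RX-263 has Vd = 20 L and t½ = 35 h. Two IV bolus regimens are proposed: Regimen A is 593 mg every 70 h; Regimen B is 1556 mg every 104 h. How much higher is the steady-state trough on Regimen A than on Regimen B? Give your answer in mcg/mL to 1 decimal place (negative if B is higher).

Regimen A: f = (1/2)^(70/35) ≈ 0.2500; Cmin,ss = (593/20)·f/(1−f) ≈ 9.883 mcg/mL.
Regimen B: f = (1/2)^(104/35) ≈ 0.1275; Cmin,ss = (1556/20)·f/(1−f) ≈ 11.369 mcg/mL.
Difference ≈ 9.883 − 11.369 ≈ -1.486 mcg/mL.

-1.5 mcg/mL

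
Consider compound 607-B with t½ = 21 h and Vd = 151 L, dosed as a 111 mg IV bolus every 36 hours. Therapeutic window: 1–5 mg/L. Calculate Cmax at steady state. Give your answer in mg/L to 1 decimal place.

1.1 mg/L

k = ln2/t½ = ln2/21 ≈ 0.033007 h⁻¹; fraction remaining f = e^(−kτ) = e^(−0.033007×36) ≈ 0.3048.
Accumulation ratio R = 1/(1 − f) ≈ 1/0.6952 ≈ 1.4384.
Each bolus raises the concentration by D/Vd = 111/151 ≈ 0.735 mg/L.
Steady-state peak Cmax,ss = C₀·R ≈ 0.735 × 1.4384 ≈ 1.057 mg/L.
Peak 1.1 mg/L vs MTC 5 mg/L: below toxic threshold.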